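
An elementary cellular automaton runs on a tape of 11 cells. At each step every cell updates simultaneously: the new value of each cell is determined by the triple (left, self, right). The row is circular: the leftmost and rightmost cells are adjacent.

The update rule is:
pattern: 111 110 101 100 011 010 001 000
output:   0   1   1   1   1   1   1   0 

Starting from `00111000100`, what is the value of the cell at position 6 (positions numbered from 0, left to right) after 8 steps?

step 1: 01101101110
step 2: 11111111011
step 3: 00000001110
step 4: 00000011011
step 5: 10000111111
step 6: 11001100000
step 7: 11111110001
step 8: 00000011011
position 6 holds 1

1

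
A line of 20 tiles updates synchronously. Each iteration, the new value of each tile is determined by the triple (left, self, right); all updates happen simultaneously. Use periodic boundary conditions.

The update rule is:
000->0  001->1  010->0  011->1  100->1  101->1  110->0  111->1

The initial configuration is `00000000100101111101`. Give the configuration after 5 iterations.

10000001011011111010
01000010110111110101
10100101101111101010
01011011011111010101
10110110111110101010

10110110111110101010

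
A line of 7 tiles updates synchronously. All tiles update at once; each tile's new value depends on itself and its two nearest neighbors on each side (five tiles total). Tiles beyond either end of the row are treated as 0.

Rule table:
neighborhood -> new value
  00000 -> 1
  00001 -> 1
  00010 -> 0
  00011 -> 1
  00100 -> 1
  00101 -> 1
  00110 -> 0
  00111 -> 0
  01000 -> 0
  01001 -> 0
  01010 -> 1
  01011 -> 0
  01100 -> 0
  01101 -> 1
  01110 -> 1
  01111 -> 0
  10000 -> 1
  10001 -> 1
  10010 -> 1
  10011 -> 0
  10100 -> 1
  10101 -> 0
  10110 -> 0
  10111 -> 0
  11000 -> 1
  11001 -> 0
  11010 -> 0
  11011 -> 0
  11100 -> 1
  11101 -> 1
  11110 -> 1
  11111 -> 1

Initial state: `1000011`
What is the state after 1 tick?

1011100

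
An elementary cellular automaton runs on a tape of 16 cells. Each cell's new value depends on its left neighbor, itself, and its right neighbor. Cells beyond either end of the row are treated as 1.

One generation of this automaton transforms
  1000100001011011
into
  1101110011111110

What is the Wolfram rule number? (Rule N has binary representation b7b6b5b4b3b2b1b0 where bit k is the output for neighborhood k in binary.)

126

position 15: 111 → 0  (bit 7 = 0)
position 0: 110 → 1  (bit 6 = 1)
position 10: 101 → 1  (bit 5 = 1)
position 1: 100 → 1  (bit 4 = 1)
position 11: 011 → 1  (bit 3 = 1)
position 4: 010 → 1  (bit 2 = 1)
position 3: 001 → 1  (bit 1 = 1)
position 2: 000 → 0  (bit 0 = 0)
bits b7..b0 = 01111110 = 126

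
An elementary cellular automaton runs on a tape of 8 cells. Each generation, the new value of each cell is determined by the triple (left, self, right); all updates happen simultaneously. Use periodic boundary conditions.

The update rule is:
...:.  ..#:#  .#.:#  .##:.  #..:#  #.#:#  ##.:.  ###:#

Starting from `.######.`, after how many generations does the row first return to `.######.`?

6

#.####.#
.#.##.#.
###..###
##.##.##
#.#..#.#
.######.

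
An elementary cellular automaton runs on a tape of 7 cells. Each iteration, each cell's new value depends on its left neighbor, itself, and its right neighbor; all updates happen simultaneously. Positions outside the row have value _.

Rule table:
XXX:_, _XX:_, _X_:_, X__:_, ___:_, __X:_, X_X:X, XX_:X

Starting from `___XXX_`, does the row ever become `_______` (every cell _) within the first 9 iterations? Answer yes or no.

iteration 1: _____X_
iteration 2: _______
all cells are _ at iteration 2

yes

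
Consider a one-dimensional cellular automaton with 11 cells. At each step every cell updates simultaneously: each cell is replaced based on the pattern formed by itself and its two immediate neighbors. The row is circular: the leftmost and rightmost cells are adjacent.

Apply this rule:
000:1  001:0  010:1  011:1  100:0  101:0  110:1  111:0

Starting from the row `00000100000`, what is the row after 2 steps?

00010101000

11110101111
00010101000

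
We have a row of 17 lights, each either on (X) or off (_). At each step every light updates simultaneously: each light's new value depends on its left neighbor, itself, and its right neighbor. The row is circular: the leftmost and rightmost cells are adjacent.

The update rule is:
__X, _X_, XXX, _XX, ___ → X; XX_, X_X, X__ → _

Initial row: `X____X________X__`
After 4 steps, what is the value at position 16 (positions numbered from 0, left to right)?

step 1: X_XXXX_XXXXXXXX_X
step 2: __XXX__XXXXXXX__X
step 3: _XXX__XXXXXXX__XX
step 4: _XX__XXXXXXX__XX_
position 16 holds _

_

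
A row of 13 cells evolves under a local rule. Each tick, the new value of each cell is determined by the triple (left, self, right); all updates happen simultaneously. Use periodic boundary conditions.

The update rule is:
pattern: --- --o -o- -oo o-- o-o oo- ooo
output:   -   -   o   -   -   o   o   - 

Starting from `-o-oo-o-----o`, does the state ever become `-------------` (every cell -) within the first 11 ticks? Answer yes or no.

no

tick 1: ooo-ooo-----o
tick 2: --oo--o------
tick 3: ---o--o------
tick 4: ---o--o------  (fixed point — unchanged through tick 11)
tick 11 is ---o--o------, still not uniform -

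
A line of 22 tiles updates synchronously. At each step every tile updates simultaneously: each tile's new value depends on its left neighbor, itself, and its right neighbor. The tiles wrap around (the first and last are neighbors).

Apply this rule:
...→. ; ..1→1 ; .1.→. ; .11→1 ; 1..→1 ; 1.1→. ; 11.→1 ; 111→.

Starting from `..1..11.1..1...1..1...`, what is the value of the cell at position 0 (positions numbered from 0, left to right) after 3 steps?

.1.1111..11.1.1.11.1..
1..1..11111.....11..1.
.11.111...11...11111..
position 0 holds .

.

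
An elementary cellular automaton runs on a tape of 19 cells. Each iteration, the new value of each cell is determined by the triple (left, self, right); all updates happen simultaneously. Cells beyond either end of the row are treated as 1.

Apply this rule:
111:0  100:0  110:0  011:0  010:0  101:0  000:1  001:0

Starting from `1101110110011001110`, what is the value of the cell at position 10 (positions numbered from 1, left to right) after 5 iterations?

iteration 1: 0000000000000000000
iteration 2: 0111111111111111110
iteration 3: 0000000000000000000  (repeats iteration 1; period 2)
iteration 5: 0000000000000000000
position 10 holds 0

0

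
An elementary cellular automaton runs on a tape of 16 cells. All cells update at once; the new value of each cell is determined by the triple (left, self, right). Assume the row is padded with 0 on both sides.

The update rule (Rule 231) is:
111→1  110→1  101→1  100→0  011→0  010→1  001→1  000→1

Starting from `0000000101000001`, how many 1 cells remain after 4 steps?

14

1111111111011111
0111111111101111
1011111111110111
1101111111111011
count of 1: 14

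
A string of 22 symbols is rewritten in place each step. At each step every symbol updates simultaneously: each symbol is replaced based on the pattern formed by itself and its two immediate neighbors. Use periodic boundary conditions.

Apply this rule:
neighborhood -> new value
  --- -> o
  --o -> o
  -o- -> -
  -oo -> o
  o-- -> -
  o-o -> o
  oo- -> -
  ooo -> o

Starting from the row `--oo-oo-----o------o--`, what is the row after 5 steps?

ooo-oo--oooo--ooooo--o
oo-oo--oooo--ooooo--oo
o-oo--oooo--ooooo--ooo
-oo--oooo--ooooo--oooo
oo--oooo--ooooo--oooo-

oo--oooo--ooooo--oooo-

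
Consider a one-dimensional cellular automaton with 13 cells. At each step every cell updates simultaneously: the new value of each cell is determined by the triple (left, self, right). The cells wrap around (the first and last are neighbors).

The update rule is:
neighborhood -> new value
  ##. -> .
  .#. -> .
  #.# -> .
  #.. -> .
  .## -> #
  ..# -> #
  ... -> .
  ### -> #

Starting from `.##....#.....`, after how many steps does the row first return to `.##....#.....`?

13

##....#......
#....#......#
....#......##
...#......##.
..#......##..
.#......##...
#......##....
......##....#
.....##....#.
....##....#..
...##....#...
..##....#....
.##....#.....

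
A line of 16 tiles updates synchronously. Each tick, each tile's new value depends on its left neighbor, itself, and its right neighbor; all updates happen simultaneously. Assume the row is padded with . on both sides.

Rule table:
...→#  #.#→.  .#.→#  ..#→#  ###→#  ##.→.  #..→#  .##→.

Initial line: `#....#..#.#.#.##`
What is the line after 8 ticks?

#########.#.#...
.#######..#.####
#.#####.###..##.
#..###...#.##..#
###.#.####...###
.#..#..##.###.#.
#######....#..##
.#####.#######..

.#####.#######..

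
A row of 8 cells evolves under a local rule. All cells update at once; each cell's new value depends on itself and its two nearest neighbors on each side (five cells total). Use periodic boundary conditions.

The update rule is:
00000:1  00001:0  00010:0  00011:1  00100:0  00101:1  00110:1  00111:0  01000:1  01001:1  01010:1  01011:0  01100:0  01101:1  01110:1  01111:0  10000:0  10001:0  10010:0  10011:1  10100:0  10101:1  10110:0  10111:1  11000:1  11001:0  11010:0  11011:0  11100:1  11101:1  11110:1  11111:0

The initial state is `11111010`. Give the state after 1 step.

10011010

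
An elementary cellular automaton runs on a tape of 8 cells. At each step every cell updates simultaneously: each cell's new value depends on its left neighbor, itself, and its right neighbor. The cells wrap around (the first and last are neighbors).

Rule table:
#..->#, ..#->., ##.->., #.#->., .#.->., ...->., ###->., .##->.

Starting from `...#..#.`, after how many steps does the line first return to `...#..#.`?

8

....#..#
#....#..
.#....#.
..#....#
#..#....
.#..#...
..#..#..
...#..#.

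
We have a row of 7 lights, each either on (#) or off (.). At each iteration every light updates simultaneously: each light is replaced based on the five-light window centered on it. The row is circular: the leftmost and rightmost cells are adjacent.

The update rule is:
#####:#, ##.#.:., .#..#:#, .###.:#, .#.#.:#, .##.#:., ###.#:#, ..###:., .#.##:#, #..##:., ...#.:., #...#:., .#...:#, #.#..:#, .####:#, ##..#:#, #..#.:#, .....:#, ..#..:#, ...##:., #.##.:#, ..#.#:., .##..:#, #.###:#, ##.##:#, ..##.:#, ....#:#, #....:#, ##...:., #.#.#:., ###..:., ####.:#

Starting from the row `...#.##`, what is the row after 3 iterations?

iteration 1: ....###
iteration 2: .##..#.
iteration 3: .######

.######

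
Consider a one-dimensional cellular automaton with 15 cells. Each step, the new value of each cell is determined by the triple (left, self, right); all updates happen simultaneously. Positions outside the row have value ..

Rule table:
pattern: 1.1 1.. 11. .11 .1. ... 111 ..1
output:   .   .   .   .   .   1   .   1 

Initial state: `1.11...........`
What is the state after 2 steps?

.....1111111111
11111..........

11111..........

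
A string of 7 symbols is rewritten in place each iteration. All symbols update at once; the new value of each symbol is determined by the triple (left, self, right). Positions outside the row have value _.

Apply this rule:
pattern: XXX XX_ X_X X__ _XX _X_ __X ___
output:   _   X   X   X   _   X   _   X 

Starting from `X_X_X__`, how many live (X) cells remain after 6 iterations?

iteration 1: XXXXXXX
iteration 2: ______X
iteration 3: XXXXX_X
iteration 4: ____XXX
iteration 5: XXX___X
iteration 6: __XXX_X
count of X: 4

4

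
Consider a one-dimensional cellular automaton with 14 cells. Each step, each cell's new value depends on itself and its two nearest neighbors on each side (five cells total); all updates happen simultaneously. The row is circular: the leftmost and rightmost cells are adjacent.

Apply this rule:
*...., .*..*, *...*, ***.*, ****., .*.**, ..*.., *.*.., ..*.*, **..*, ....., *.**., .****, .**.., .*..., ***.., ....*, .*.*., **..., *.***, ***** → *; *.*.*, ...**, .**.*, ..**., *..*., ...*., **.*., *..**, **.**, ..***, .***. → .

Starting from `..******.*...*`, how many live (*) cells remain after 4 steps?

8

*..*****.***.*
**..****.*.*.*
.**..***..*.**
.***...**.***.
count of *: 8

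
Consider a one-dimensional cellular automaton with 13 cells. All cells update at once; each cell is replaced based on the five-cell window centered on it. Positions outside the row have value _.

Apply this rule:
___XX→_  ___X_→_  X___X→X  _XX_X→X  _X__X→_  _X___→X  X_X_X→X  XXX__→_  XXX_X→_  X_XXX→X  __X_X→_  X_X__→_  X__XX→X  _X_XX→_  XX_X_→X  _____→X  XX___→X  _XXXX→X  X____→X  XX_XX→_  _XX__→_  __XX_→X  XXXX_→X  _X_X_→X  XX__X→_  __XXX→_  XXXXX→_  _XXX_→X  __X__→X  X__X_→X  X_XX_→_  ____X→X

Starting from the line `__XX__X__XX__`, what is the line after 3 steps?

X_X__XX_XX_XX
_X__XXX__X___
_X_X_X__XXXXX

_X_X_X__XXXXX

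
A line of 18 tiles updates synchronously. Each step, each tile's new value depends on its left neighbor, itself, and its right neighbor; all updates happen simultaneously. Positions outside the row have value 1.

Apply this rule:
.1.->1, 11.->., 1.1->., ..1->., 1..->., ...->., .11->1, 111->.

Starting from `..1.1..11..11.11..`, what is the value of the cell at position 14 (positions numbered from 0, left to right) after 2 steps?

..1.1..1...1..1...
..1.1..1...1..1...
position 14 holds 1

1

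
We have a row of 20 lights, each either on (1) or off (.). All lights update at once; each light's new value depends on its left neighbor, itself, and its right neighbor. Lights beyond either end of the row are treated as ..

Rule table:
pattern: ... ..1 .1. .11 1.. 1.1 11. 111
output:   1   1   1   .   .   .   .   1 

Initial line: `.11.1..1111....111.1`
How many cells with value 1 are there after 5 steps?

7

1...1.1.11..111.1..1
1.111.1....1.1..1.11
1..1..1.1111.1.11...
1.11.11..11..1....11
1.......1...11.111..
count of 1: 7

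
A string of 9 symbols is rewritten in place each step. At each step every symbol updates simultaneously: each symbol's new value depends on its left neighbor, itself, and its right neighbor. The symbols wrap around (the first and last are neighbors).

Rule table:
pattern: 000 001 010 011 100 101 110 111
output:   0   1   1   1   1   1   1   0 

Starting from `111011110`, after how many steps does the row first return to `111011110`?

2

101110011
111011110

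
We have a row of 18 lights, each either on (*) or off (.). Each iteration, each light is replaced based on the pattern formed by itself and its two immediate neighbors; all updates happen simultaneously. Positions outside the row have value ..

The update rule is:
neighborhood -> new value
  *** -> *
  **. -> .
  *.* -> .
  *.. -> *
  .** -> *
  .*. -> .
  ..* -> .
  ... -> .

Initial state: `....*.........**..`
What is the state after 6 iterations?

.....*........*.*.
......*..........*
.......*..........
........*.........
.........*........
..........*.......

..........*.......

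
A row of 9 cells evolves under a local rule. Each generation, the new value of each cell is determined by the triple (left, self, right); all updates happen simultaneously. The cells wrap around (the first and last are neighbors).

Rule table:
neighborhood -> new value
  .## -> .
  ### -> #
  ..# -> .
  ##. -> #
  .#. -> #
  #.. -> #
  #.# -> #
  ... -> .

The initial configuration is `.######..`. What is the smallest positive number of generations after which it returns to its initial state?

..######.
...######
#...#####
##...####
###...###
####...##
#####...#
######...
.######..

9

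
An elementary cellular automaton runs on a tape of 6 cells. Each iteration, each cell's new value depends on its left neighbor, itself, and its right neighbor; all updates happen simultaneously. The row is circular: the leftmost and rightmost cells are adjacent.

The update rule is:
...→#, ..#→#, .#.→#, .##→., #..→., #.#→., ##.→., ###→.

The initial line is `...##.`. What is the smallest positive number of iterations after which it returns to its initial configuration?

###...
....##
.###..
#....#
..###.
##....
...###
.##...
#...##
..##..
##...#
...##.

12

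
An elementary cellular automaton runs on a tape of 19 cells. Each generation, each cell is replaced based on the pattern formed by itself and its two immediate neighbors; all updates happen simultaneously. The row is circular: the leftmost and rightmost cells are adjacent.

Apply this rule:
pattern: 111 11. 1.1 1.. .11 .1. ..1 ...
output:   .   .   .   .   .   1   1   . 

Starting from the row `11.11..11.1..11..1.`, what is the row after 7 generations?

......1...1.1...11.
.....11..11.1..1...
....1...1...1.11...
...11..11..11......
..1...1...1........
.11..11..11........
1...1...1..........

1...1...1..........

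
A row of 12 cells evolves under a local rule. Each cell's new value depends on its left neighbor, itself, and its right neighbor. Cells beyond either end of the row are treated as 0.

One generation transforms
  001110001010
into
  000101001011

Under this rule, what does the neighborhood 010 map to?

1

At position 8 the neighborhood is 010; the next row has 1 there.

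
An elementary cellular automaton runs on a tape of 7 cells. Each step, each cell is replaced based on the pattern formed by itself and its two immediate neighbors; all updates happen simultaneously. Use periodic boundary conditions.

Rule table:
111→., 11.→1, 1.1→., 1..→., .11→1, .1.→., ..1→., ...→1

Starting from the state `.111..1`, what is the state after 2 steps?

.....11

.1.1...
.....11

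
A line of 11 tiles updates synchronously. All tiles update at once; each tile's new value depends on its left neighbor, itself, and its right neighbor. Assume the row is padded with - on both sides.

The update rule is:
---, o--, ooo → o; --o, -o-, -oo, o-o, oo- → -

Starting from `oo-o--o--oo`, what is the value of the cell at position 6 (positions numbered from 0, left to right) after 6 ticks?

o

----o--o---
ooo--o--ooo
-o-o--o--o-
----o--o--o
ooo--o--o--
-o-o--o--oo
position 6 holds o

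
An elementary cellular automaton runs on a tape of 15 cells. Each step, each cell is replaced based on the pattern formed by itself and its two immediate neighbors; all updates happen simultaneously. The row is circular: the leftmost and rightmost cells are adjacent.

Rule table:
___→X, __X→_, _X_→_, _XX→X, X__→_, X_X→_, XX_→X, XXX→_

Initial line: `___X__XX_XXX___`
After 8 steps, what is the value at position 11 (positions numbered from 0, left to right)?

step 1: XX____XX_X_X_XX
step 2: _X_XX_XX_____X_
step 3: ___XX_XX_XXX___
step 4: XX_XX_XX_X_X_XX
step 5: _X_XX_XX_____X_  (repeats step 2; period 3)
step 8: _X_XX_XX_____X_
position 11 holds _

_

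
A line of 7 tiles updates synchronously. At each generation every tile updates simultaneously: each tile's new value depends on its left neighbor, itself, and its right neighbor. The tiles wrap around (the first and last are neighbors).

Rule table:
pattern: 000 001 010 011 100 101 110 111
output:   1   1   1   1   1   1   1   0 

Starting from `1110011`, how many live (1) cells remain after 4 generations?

5

generation 1: 0011110
generation 2: 1110011  (repeats generation 0; period 2)
generation 4: 1110011
count of 1: 5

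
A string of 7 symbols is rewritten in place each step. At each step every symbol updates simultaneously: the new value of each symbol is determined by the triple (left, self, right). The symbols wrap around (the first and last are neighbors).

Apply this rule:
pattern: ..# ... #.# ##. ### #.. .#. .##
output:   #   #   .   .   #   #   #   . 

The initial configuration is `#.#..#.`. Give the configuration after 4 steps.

#.####.
#..##..
###..##
##.##.#

##.##.#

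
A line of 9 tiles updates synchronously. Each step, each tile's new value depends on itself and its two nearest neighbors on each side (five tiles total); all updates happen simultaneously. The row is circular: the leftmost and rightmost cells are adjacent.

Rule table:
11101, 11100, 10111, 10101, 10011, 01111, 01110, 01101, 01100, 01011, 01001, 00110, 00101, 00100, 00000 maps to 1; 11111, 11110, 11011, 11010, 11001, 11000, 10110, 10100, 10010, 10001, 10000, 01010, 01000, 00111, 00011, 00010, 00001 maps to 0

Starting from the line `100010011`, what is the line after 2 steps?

100011101
100001100

100001100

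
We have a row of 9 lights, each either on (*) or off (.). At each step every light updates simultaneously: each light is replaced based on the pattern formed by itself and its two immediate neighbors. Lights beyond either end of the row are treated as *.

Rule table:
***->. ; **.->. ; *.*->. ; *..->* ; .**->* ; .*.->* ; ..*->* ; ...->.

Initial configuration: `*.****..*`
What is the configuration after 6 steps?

.*.*.***.

..*...***
****.**..
.....*.**
*...**.*.
.*.**..*.
.*.*.***.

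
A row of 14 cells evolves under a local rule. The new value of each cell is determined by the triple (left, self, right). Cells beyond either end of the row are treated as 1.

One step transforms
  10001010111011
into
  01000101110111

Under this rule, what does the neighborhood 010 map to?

At position 4 the neighborhood is 010; the next row has 0 there.

0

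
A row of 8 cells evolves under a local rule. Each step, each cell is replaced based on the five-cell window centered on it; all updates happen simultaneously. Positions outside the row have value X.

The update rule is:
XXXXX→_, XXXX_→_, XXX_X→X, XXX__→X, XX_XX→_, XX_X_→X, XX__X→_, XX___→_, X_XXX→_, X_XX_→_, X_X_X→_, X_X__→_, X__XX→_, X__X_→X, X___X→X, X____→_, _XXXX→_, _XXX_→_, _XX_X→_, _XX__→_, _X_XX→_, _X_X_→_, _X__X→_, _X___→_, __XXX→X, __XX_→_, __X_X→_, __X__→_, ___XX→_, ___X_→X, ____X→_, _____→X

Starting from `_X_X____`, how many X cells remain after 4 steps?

X_______
X__XXX__
X__X_X__
X_X_____
count of X: 2

2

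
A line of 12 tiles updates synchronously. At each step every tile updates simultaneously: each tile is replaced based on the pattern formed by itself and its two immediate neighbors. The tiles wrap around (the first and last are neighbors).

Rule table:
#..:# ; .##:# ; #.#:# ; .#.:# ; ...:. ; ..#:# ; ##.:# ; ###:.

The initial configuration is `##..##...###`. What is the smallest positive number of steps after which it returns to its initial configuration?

step 1: .######.##..
step 2: ##....#####.
step 3: ###..##...##
step 4: ..######.##.
step 5: .##....#####
step 6: ####..##...#
step 7: ...######.##
step 8: #.##....####
step 9: #####..##...
step 10: #...######.#
step 11: ##.##....###
step 12: .#####..##..
step 13: ##...######.
step 14: ###.##....##
step 15: ..#####..##.
step 16: .##...######
step 17: ####.##....#
step 18: ...#####..##
step 19: #.##...#####
step 20: #####.##....
step 21: #...#####..#
step 22: ##.##...####
step 23: .#####.##...
step 24: ##...#####..
step 25: ###.##...###
step 26: ..#####.##..
step 27: .##...#####.
step 28: ####.##...##
step 29: ...#####.##.
step 30: ..##...#####
step 31: #####.##...#
step 32: ....#####.##
step 33: #..##...####
step 34: ######.##...
step 35: #....#####.#
step 36: ##..##...###

36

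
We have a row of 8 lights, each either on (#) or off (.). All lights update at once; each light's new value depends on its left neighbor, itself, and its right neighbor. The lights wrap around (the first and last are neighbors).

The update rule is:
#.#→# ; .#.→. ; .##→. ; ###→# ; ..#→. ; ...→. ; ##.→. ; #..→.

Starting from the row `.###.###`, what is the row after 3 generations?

generation 1: #.#.#.#.
generation 2: .#.#.#.#
generation 3: #.#.#.#.

#.#.#.#.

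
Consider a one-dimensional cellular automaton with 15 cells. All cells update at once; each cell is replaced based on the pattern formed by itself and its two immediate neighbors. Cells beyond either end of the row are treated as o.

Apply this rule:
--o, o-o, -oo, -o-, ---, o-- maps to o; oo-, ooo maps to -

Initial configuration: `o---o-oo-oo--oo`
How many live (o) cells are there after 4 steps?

-oooooo-oo-ooo-
oo-----oo-oo--o
--oooooo-oo-ooo
ooo-----oo-oo--
count of o: 7

7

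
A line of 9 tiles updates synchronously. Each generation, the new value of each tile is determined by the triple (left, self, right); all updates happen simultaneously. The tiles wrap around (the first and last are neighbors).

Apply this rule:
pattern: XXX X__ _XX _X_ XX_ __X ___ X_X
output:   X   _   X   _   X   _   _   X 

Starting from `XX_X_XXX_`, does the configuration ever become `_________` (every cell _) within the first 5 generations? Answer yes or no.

generation 1: XXX_XXXXX
generation 2: XXXXXXXXX
generation 3: XXXXXXXXX  (fixed point — unchanged through generation 5)
generation 5 is XXXXXXXXX, still not uniform _

no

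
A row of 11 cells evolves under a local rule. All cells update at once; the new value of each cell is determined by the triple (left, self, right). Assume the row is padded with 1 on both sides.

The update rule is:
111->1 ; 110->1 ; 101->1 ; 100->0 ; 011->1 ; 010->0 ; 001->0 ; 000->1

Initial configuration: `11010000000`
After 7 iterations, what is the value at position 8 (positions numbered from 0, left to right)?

1

11100111110
11100111111
11100111111  (fixed point — unchanged through iteration 7)
position 8 holds 1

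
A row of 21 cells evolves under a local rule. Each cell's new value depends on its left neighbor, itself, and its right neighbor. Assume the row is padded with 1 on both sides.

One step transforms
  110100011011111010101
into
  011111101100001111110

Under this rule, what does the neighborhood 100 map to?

At position 4 the neighborhood is 100; the next row has 1 there.

1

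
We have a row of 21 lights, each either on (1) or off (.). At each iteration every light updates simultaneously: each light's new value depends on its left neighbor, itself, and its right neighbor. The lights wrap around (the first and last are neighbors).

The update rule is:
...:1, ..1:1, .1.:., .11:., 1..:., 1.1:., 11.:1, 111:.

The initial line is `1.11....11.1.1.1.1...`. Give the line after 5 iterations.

...1.111.1.........11
.11....1...11111111.1
..1.111..11.......1..
11....1.1.1.111111..1
.1.111...........1.1.

.1.111...........1.1.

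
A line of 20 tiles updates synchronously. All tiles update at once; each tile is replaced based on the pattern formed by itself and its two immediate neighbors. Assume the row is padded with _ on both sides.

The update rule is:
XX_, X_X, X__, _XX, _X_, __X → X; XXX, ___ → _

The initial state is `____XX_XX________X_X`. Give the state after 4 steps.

XX__XX_XX__XXXX____X

___XXXXXXX______XXXX
__XX_____XX____XX__X
_XXXX___XXXX__XXXXXX
XX__XX_XX__XXXX____X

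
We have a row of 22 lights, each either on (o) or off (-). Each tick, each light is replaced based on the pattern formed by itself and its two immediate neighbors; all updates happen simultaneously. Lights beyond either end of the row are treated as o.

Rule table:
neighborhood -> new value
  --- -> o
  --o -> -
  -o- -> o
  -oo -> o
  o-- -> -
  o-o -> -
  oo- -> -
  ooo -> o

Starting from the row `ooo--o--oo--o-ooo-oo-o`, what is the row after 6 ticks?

-o-o-o--o-o-o-o-o-o--o

oo---o--o---o-oo--o--o
o--o-o--o-o-o-o---o--o
---o-o--o-o-o-o-o-o--o
-o-o-o--o-o-o-o-o-o--o
-o-o-o--o-o-o-o-o-o--o  (fixed point — unchanged through tick 6)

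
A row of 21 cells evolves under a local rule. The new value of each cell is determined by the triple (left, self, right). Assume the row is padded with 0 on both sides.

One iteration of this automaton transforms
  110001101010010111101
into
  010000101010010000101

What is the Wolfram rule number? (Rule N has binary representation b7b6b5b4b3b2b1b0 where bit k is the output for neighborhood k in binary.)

68

position 16: 111 → 0  (bit 7 = 0)
position 1: 110 → 1  (bit 6 = 1)
position 7: 101 → 0  (bit 5 = 0)
position 2: 100 → 0  (bit 4 = 0)
position 0: 011 → 0  (bit 3 = 0)
position 8: 010 → 1  (bit 2 = 1)
position 4: 001 → 0  (bit 1 = 0)
position 3: 000 → 0  (bit 0 = 0)
bits b7..b0 = 01000100 = 68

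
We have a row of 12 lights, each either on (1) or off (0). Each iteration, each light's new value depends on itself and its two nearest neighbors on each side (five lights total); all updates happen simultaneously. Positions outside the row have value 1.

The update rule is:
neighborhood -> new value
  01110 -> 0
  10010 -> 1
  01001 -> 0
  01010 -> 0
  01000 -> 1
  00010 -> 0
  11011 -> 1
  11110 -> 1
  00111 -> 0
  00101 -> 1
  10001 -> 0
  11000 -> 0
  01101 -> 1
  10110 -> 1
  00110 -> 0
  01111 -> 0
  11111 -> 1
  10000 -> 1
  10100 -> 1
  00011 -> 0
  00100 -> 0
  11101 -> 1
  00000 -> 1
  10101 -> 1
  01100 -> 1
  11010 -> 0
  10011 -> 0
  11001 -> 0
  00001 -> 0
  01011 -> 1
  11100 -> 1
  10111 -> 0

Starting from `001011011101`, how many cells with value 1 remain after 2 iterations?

7

011111100110
100111100011
count of 1: 7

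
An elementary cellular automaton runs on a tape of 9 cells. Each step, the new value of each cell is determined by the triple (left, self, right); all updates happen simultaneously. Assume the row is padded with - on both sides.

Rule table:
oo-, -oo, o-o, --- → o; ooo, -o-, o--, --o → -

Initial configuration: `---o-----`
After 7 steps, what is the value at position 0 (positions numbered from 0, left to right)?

-

oo---oooo
oo-o-o--o
ooo-o----
o-oo--ooo
-ooo--o-o
-o-o---o-
--o--o---
position 0 holds -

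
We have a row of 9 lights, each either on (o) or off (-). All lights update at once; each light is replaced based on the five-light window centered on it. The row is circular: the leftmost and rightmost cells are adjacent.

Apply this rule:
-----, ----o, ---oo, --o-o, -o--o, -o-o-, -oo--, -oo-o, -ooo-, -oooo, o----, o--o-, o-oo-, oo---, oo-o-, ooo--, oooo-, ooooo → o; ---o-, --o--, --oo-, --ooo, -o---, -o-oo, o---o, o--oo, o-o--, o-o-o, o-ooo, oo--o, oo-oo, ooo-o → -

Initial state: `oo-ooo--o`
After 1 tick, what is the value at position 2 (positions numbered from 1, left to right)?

-

tick 1: o---oo---
position 2 holds -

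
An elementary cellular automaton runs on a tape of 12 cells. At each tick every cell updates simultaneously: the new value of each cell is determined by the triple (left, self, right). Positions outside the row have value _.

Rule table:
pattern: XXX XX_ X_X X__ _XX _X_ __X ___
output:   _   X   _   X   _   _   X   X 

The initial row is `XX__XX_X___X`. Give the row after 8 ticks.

XX_XX__X__XX

tick 1: _XXX_X__XXX_
tick 2: X__X__XX__XX
tick 3: _XX_XX_XXX_X
tick 4: X_X__X___X__
tick 5: ___XX_XXX_XX
tick 6: XXX_X___X__X
tick 7: __X__XXX_XX_
tick 8: XX_XX__X__XX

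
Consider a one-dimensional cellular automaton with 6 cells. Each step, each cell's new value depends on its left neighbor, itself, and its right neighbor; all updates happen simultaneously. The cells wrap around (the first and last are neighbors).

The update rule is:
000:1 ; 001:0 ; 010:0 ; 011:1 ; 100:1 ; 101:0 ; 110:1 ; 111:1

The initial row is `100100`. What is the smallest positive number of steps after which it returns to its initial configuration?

3

step 1: 010010
step 2: 001001
step 3: 100100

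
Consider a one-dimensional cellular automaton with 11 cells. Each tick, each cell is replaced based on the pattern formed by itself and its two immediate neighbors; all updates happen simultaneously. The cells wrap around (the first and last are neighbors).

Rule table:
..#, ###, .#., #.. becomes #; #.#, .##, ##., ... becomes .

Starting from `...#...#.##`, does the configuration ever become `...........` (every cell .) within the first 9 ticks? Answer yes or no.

no

tick 1: #.###.##...
tick 2: #..#....#.#
tick 3: .####..##..
tick 4: #.##.##..#.
tick 5: #......###.
tick 6: ##....#.#..
tick 7: ..#..##.###
tick 8: #####....#.
tick 9: .###.#..##.
tick 9 is .###.#..##., still not uniform .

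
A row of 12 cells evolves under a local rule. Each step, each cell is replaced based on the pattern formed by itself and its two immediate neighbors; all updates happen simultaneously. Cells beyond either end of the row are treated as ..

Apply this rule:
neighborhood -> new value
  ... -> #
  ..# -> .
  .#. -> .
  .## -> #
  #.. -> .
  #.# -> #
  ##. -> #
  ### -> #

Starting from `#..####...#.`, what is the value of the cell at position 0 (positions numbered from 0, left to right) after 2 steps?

#

...####.#...
##.#####..##
position 0 holds #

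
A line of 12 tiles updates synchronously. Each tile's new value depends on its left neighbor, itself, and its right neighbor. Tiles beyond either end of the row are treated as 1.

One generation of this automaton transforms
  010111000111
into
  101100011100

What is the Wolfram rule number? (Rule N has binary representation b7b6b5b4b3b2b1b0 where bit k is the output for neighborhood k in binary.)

43

position 4: 111 → 0  (bit 7 = 0)
position 5: 110 → 0  (bit 6 = 0)
position 0: 101 → 1  (bit 5 = 1)
position 6: 100 → 0  (bit 4 = 0)
position 3: 011 → 1  (bit 3 = 1)
position 1: 010 → 0  (bit 2 = 0)
position 8: 001 → 1  (bit 1 = 1)
position 7: 000 → 1  (bit 0 = 1)
bits b7..b0 = 00101011 = 43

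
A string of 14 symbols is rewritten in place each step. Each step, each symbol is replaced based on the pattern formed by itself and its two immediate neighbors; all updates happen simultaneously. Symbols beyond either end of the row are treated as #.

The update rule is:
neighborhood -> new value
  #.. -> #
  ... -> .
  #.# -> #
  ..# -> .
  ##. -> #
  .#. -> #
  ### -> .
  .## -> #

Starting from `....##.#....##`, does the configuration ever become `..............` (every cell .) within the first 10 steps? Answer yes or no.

#...#####...#.
##..#...##..##
.##.##..###.#.
#######.#.####
......#####...
#.....#...##..
##....##..###.
.##...###.#.##
####..#.#####.
...##.###...##
step 10 is ...##.###...##, still not uniform .

no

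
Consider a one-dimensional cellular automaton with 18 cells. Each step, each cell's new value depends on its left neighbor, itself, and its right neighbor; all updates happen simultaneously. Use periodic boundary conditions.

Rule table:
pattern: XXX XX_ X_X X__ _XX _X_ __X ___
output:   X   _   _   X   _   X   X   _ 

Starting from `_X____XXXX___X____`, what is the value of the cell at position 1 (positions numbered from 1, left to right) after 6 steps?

XXX__X_XX_X_XXX___
_X_XXX____X__X_X_X
_X__X_X__XXXXX_X_X
_XXXX_XXX_XXX__X_X
__XX___X___X_XXX_X
XX__X_XXX_XX__X__X
position 1 holds X

X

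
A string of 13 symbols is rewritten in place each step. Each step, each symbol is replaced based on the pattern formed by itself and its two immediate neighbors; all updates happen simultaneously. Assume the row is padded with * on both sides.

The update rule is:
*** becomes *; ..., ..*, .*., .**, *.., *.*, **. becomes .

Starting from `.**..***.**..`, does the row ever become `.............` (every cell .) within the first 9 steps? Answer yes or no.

yes

......*......
.............
all cells are . at step 2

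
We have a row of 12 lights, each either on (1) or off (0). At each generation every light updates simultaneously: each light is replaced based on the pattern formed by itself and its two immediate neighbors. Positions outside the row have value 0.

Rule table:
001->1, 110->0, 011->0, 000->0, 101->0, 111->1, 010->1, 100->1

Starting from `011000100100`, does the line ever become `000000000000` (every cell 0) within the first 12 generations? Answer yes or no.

no

100101111110
111100111101
011011011001
100000000111
110000001010
001000011011
011100100000
101011110000
101001101000
101110001100
100101010010
111101011111
generation 12 is 111101011111, still not uniform 0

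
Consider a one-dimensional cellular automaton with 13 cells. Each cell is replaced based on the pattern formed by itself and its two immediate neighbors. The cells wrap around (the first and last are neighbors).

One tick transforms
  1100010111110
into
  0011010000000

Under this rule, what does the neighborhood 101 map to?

At position 6 the neighborhood is 101; the next row has 0 there.

0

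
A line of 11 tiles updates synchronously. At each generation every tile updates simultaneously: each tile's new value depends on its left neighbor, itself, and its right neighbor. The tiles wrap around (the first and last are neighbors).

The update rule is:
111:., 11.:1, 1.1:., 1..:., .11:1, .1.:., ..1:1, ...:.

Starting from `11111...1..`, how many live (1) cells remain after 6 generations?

4

1...1..1..1
1..1..1..11
1.1..1..11.
....1..111.
...1..11.1.
..1..111...
count of 1: 4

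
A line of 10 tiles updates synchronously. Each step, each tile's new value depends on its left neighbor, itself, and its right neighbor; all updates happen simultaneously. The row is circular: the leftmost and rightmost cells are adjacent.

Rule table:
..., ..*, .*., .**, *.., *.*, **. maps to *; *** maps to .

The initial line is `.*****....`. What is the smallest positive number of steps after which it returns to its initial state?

2

**...*****
.*****....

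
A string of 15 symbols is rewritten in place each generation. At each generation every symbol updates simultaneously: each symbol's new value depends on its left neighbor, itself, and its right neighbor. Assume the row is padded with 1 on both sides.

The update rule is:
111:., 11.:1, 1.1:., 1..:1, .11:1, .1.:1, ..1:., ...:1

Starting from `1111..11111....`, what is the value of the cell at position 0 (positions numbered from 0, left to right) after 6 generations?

.

...11.1...1111.
11.11.111.1..1.
.1.11.1.1.11.1.
.1.11.1.1.11.1.  (fixed point — unchanged through generation 6)
position 0 holds .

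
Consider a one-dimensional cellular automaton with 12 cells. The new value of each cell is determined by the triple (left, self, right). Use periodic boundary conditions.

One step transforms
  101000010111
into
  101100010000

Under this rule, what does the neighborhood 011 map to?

At position 9 the neighborhood is 011; the next row has 0 there.

0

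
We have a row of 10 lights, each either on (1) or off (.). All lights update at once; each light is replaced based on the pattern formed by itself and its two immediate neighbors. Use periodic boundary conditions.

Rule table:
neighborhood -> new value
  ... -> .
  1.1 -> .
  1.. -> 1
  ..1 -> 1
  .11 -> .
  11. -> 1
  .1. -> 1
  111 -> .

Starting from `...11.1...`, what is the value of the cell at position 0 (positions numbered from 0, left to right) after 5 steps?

1

..1.1.11..
.11.1..11.
1.1.111.11
1.1...1...
1.11.111.1
position 0 holds 1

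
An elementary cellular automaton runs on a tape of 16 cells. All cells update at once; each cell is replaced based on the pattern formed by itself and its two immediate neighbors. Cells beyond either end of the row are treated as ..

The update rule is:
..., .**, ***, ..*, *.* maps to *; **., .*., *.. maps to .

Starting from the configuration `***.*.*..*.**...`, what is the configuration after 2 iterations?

**.*.*..*.**..**
*.*.*..*.**..**.

*.*.*..*.**..**.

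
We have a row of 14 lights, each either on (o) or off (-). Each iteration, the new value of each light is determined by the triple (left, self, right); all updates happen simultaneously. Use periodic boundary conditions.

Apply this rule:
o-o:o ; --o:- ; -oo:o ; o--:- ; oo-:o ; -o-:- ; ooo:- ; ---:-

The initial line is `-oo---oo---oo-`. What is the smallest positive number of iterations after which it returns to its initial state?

-oo---oo---oo-

1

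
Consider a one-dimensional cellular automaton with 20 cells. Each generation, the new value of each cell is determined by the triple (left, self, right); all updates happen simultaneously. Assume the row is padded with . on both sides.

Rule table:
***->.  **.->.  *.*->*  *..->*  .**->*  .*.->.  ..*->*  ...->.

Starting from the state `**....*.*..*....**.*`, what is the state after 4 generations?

*.*..*.*.**.*..**.*.
.*.**.*.**.*.***.*.*
*.**.*.**.*.**..*.*.
.**.*.**.*.**.**.*.*

.**.*.**.*.**.**.*.*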